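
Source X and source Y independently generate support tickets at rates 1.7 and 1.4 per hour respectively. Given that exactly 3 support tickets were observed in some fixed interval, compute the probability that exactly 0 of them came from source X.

Given the total, each event is independently from source X with probability p = λ_X/(λ_X+λ_Y) = 1.7/3.1 ≈ 0.5484.
So K ~ Binomial(3, 1.7/3.1): P(K = 0) = C(3,0) · (1.7/3.1)^0 · (1.4/3.1)^3 ≈ 0.0921.

0.0921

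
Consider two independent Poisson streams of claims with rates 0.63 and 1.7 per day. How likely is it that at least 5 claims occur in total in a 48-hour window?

0.4980

Independent Poisson processes superpose: combined rate λ = 0.63 + 1.7 = 2.33 per day.
Over the interval, μ = 2.33 × 2 = 4.66 (a 48-hour window = 2 days).
P(N ≥ 5) = 1 − P(N ≤ 4) ≈ 0.4980.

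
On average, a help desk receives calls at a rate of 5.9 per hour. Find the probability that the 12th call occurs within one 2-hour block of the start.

0.5153

Over the interval, μ = 5.9 × 2 = 11.8 (a 2-hour block = 2 hours).
The 12th arrival falls in the interval iff at least 12 events occur there: P(S_12 ≤ t) = P(N ≥ 12) = 1 − P(N ≤ 11) ≈ 0.5153.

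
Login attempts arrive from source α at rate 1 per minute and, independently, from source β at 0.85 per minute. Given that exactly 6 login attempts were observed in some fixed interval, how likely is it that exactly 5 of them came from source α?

Given the total, each event is independently from source α with probability p = λ_α/(λ_α+λ_β) = 1/1.85 ≈ 0.5405.
So K ~ Binomial(6, 1/1.85): P(K = 5) = C(6,5) · (1/1.85)^5 · (0.85/1.85)^1 ≈ 0.1272.

0.1272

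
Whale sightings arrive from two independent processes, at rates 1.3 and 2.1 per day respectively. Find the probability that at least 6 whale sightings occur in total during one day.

0.1295

Independent Poisson processes superpose: combined rate λ = 1.3 + 2.1 = 3.4 per day.
So μ = 3.4.
P(N ≥ 6) = 1 − P(N ≤ 5) ≈ 0.1295.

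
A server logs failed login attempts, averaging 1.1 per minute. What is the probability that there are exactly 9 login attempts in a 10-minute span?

0.1085

Over the interval, μ = 1.1 × 10 = 11 (a 10-minute span = 10 minutes).
P(N = 9) = e^(−μ) μ^9/9! = e^(−11) · 11^9/362880 ≈ 0.1085.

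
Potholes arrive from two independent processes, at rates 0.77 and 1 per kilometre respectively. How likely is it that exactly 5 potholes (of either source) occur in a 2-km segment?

0.1344

Independent Poisson processes superpose: combined rate λ = 0.77 + 1 = 1.77 per kilometre.
Over the interval, μ = 1.77 × 2 = 3.54 (a 2-km segment = 2 kilometres).
P(N = 5) = e^(−3.54) · 3.54^5/5! ≈ 0.1344.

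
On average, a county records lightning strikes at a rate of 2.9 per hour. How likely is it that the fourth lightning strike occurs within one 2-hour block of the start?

Over the interval, μ = 2.9 × 2 = 5.8 (a 2-hour block = 2 hours).
The fourth arrival falls in the interval iff at least 4 events occur there: P(S_4 ≤ t) = P(N ≥ 4) = 1 − P(N ≤ 3) ≈ 0.8300.

0.8300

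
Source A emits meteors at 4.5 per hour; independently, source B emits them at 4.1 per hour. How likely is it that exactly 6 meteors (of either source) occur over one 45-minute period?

0.1581

Independent Poisson processes superpose: combined rate λ = 4.5 + 4.1 = 8.6 per hour.
Over the interval, μ = 8.6 × 0.75 = 6.45 (a 45-minute period = 0.75 hours).
P(N = 6) = e^(−6.45) · 6.45^6/6! ≈ 0.1581.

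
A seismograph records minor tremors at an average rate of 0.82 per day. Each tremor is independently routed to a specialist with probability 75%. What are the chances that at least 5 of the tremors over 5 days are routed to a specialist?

0.1975

Thinning: the tremors that are routed to a specialist themselves form a Poisson process with rate 0.75 × 0.82 = 0.615 per day.
Over the interval, μ = 0.615 × 5 = 3.075 (5 days).
P(N ≥ 5) = 1 − P(N ≤ 4) ≈ 0.1975.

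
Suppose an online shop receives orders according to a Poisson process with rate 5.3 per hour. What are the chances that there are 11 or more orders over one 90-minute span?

0.1792

Over the interval, μ = 5.3 × 1.5 = 7.95 (a 90-minute span = 1.5 hours).
P(N ≥ 11) = 1 − P(N ≤ 10) = 1 − Σ_{j=0}^{10} e^(−μ) μ^j/j! ≈ 0.1792.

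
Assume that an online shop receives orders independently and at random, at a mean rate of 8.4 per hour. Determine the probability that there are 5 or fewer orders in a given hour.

With mean μ = 8.4 per hour,
P(N ≤ 5) = Σ_{j=0}^{5} e^(−μ) μ^j/j! ≈ 0.1573.

0.1573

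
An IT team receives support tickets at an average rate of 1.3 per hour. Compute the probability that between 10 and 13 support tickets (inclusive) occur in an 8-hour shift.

Over the interval, μ = 1.3 × 8 = 10.4 (an 8-hour shift = 8 hours).
P(10 ≤ N ≤ 13) = Σ_{j=10}^{13} e^(−10.4) · 10.4^j/j! ≈ 0.4246.

0.4246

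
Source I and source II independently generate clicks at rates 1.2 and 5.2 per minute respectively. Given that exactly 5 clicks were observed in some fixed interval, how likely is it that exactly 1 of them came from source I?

Given the total, each event is independently from source I with probability p = λ_I/(λ_I+λ_II) = 1.2/6.4 = 0.1875.
So K ~ Binomial(5, 1.2/6.4): P(K = 1) = C(5,1) · (1.2/6.4)^1 · (5.2/6.4)^4 ≈ 0.4086.

0.4086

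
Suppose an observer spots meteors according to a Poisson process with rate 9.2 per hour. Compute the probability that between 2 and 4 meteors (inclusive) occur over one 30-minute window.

0.4569

Over the interval, μ = 9.2 × 0.5 = 4.6 (a 30-minute window = 0.5 hours).
P(2 ≤ N ≤ 4) = Σ_{j=2}^{4} e^(−4.6) · 4.6^j/j! ≈ 0.4569.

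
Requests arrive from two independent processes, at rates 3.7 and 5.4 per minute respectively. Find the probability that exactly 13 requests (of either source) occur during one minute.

0.0526

Independent Poisson processes superpose: combined rate λ = 3.7 + 5.4 = 9.1 per minute.
So μ = 9.1.
P(N = 13) = e^(−9.1) · 9.1^13/13! ≈ 0.0526.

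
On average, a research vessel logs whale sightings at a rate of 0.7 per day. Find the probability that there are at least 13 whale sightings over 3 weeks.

0.7068

Over the interval, μ = 0.7 × 21 = 14.7 (3 weeks = 21 days).
P(N ≥ 13) = 1 − P(N ≤ 12) = 1 − Σ_{j=0}^{12} e^(−μ) μ^j/j! ≈ 0.7068.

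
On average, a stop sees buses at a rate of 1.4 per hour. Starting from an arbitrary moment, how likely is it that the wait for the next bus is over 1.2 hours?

0.1864

The wait for the next event is exponential with rate λ = 1.4 per hour.
P(T > 1.2) = e^(−λt) = e^(−1.4 × 1.2) = e^(−1.68) ≈ 0.1864.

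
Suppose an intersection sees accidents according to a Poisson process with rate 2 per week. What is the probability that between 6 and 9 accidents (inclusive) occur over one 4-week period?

0.5254

Over the interval, μ = 2 × 4 = 8 (a 4-week period = 4 weeks).
P(6 ≤ N ≤ 9) = Σ_{j=6}^{9} e^(−8) · 8^j/j! ≈ 0.5254.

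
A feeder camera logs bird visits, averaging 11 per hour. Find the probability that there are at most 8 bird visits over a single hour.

With mean μ = 11 per hour,
P(N ≤ 8) = Σ_{j=0}^{8} e^(−μ) μ^j/j! ≈ 0.2320.

0.2320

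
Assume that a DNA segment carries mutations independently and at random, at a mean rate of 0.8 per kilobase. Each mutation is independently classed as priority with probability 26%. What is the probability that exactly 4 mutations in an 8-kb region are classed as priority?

0.0605

Thinning: the mutations that are classed as priority themselves form a Poisson process with rate 0.26 × 0.8 = 0.208 per kilobase.
Over the interval, μ = 0.208 × 8 = 1.664 (an 8-kb region = 8 kilobases).
P(N = 4) = e^(−1.664) · 1.664^4/4! ≈ 0.0605.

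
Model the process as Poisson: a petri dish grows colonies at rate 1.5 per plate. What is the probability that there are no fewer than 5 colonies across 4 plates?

Over the interval, μ = 1.5 × 4 = 6 (4 plates).
P(N ≥ 5) = 1 − P(N ≤ 4) = 1 − Σ_{j=0}^{4} e^(−μ) μ^j/j! ≈ 0.7149.

0.7149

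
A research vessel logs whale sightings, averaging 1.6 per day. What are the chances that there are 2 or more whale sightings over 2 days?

0.8288

Over the interval, μ = 1.6 × 2 = 3.2 (2 days).
P(N ≥ 2) = 1 − P(N ≤ 1) = 1 − Σ_{j=0}^{1} e^(−μ) μ^j/j! ≈ 0.8288.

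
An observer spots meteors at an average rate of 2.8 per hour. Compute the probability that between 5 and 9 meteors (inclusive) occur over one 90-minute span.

Over the interval, μ = 2.8 × 1.5 = 4.2 (a 90-minute span = 1.5 hours).
P(5 ≤ N ≤ 9) = Σ_{j=5}^{9} e^(−4.2) · 4.2^j/j! ≈ 0.3990.

0.3990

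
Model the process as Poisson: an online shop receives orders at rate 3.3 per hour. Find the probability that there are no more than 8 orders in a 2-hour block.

0.7796

Over the interval, μ = 3.3 × 2 = 6.6 (a 2-hour block = 2 hours).
P(N ≤ 8) = Σ_{j=0}^{8} e^(−μ) μ^j/j! ≈ 0.7796.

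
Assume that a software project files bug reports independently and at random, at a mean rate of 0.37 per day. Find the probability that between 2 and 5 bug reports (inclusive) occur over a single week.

0.6824

Over the interval, μ = 0.37 × 7 = 2.59 (a week = 7 days).
P(2 ≤ N ≤ 5) = Σ_{j=2}^{5} e^(−2.59) · 2.59^j/j! ≈ 0.6824.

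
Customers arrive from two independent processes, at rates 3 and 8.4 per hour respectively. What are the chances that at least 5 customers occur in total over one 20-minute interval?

Independent Poisson processes superpose: combined rate λ = 3 + 8.4 = 11.4 per hour.
Over the interval, μ = 11.4 × 1/3 = 3.8 (a 20-minute interval = 1/3 hours).
P(N ≥ 5) = 1 − P(N ≤ 4) ≈ 0.3322.

0.3322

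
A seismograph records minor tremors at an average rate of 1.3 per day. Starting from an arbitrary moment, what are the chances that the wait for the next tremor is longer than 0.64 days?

The wait for the next event is exponential with rate λ = 1.3 per day.
P(T > 0.64) = e^(−λt) = e^(−1.3 × 0.64) = e^(−0.832) ≈ 0.4352.

0.4352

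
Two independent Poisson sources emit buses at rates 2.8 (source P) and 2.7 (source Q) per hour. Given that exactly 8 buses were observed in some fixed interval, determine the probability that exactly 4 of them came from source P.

Given the total, each event is independently from source P with probability p = λ_P/(λ_P+λ_Q) = 2.8/5.5 ≈ 0.5091.
So K ~ Binomial(8, 2.8/5.5): P(K = 4) = C(8,4) · (2.8/5.5)^4 · (2.7/5.5)^4 ≈ 0.2731.

0.2731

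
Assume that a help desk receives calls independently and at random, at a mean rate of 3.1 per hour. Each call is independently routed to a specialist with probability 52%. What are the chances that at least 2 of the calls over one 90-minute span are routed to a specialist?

Thinning: the calls that are routed to a specialist themselves form a Poisson process with rate 0.52 × 3.1 = 1.612 per hour.
Over the interval, μ = 1.612 × 1.5 = 2.418 (a 90-minute span = 1.5 hours).
P(N ≥ 2) = 1 − P(N ≤ 1) ≈ 0.6955.

0.6955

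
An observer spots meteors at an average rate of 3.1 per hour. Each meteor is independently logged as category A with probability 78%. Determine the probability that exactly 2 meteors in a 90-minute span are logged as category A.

Thinning: the meteors that are logged as category A themselves form a Poisson process with rate 0.78 × 3.1 = 2.418 per hour.
Over the interval, μ = 2.418 × 1.5 = 3.627 (a 90-minute span = 1.5 hours).
P(N = 2) = e^(−3.627) · 3.627^2/2! ≈ 0.1749.

0.1749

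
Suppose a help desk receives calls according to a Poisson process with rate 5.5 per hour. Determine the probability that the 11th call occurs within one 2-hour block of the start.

Over the interval, μ = 5.5 × 2 = 11 (a 2-hour block = 2 hours).
The 11th arrival falls in the interval iff at least 11 events occur there: P(S_11 ≤ t) = P(N ≥ 11) = 1 − P(N ≤ 10) ≈ 0.5401.

0.5401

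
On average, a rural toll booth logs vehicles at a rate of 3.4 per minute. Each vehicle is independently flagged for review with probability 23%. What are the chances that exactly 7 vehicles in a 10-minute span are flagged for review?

0.1425

Thinning: the vehicles that are flagged for review themselves form a Poisson process with rate 0.23 × 3.4 = 0.782 per minute.
Over the interval, μ = 0.782 × 10 = 7.82 (a 10-minute span = 10 minutes).
P(N = 7) = e^(−7.82) · 7.82^7/7! ≈ 0.1425.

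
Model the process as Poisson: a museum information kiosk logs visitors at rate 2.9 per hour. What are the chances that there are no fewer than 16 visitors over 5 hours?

0.3808

Over the interval, μ = 2.9 × 5 = 14.5 (5 hours).
P(N ≥ 16) = 1 − P(N ≤ 15) = 1 − Σ_{j=0}^{15} e^(−μ) μ^j/j! ≈ 0.3808.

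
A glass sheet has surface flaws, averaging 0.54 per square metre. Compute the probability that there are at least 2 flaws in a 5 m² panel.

Over the interval, μ = 0.54 × 5 = 2.7 (a 5 m² panel = 5 square metres).
P(N ≥ 2) = 1 − P(N ≤ 1) = 1 − Σ_{j=0}^{1} e^(−μ) μ^j/j! ≈ 0.7513.

0.7513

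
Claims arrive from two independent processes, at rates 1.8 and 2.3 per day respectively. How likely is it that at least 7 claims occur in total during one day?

0.1214

Independent Poisson processes superpose: combined rate λ = 1.8 + 2.3 = 4.1 per day.
So μ = 4.1.
P(N ≥ 7) = 1 − P(N ≤ 6) ≈ 0.1214.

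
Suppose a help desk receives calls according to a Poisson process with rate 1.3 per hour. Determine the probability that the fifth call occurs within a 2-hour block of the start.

Over the interval, μ = 1.3 × 2 = 2.6 (a 2-hour block = 2 hours).
The fifth arrival falls in the interval iff at least 5 events occur there: P(S_5 ≤ t) = P(N ≥ 5) = 1 − P(N ≤ 4) ≈ 0.1226.

0.1226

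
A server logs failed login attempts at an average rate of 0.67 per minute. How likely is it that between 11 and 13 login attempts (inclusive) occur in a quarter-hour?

0.2840

Over the interval, μ = 0.67 × 15 = 10.05 (a quarter-hour = 15 minutes).
P(11 ≤ N ≤ 13) = Σ_{j=11}^{13} e^(−10.05) · 10.05^j/j! ≈ 0.2840.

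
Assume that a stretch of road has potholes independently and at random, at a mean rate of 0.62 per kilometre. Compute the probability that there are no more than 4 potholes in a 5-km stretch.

Over the interval, μ = 0.62 × 5 = 3.1 (a 5-km stretch = 5 kilometres).
P(N ≤ 4) = Σ_{j=0}^{4} e^(−μ) μ^j/j! ≈ 0.7982.

0.7982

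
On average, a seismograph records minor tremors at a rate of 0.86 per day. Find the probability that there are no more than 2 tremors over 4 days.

0.3321

Over the interval, μ = 0.86 × 4 = 3.44 (4 days).
P(N ≤ 2) = Σ_{j=0}^{2} e^(−μ) μ^j/j! ≈ 0.3321.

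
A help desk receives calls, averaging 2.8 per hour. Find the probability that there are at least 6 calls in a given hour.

0.0651

With mean μ = 2.8 per hour,
P(N ≥ 6) = 1 − P(N ≤ 5) = 1 − Σ_{j=0}^{5} e^(−μ) μ^j/j! ≈ 0.0651.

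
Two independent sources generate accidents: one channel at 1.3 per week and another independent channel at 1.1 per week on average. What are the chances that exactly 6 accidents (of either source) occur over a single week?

0.0241

Independent Poisson processes superpose: combined rate λ = 1.3 + 1.1 = 2.4 per week.
So μ = 2.4.
P(N = 6) = e^(−2.4) · 2.4^6/6! ≈ 0.0241.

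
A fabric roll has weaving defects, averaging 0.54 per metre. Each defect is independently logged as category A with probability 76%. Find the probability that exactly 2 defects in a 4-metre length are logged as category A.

0.2610

Thinning: the defects that are logged as category A themselves form a Poisson process with rate 0.76 × 0.54 = 0.4104 per metre.
Over the interval, μ = 0.4104 × 4 = 1.6416 (a 4-metre length = 4 metres).
P(N = 2) = e^(−1.6416) · 1.6416^2/2! ≈ 0.2610.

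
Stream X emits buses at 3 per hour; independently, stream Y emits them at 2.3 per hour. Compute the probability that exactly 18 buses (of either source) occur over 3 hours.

Independent Poisson processes superpose: combined rate λ = 3 + 2.3 = 5.3 per hour.
Over the interval, μ = 5.3 × 3 = 15.9 (3 hours).
P(N = 18) = e^(−15.9) · 15.9^18/18! ≈ 0.0819.

0.0819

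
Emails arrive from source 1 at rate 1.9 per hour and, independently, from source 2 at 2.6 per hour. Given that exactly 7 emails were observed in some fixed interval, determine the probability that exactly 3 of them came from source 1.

0.2936

Given the total, each event is independently from source 1 with probability p = λ_1/(λ_1+λ_2) = 1.9/4.5 ≈ 0.4222.
So K ~ Binomial(7, 1.9/4.5): P(K = 3) = C(7,3) · (1.9/4.5)^3 · (2.6/4.5)^4 ≈ 0.2936.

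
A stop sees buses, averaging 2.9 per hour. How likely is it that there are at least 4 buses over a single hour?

With mean μ = 2.9 per hour,
P(N ≥ 4) = 1 − P(N ≤ 3) = 1 − Σ_{j=0}^{3} e^(−μ) μ^j/j! ≈ 0.3304.

0.3304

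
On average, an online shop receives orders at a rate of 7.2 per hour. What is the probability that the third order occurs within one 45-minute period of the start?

Over the interval, μ = 7.2 × 0.75 = 5.4 (a 45-minute period = 0.75 hours).
The third arrival falls in the interval iff at least 3 events occur there: P(S_3 ≤ t) = P(N ≥ 3) = 1 − P(N ≤ 2) ≈ 0.9052.

0.9052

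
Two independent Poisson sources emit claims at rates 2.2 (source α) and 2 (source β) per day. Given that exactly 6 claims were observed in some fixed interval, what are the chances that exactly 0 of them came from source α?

0.0117

Given the total, each event is independently from source α with probability p = λ_α/(λ_α+λ_β) = 2.2/4.2 ≈ 0.5238.
So K ~ Binomial(6, 2.2/4.2): P(K = 0) = C(6,0) · (2.2/4.2)^0 · (2/4.2)^6 ≈ 0.0117.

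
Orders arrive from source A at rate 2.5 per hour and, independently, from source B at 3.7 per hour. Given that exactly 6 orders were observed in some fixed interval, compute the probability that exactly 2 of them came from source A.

Given the total, each event is independently from source A with probability p = λ_A/(λ_A+λ_B) = 2.5/6.2 ≈ 0.4032.
So K ~ Binomial(6, 2.5/6.2): P(K = 2) = C(6,2) · (2.5/6.2)^2 · (3.7/6.2)^4 ≈ 0.3093.

0.3093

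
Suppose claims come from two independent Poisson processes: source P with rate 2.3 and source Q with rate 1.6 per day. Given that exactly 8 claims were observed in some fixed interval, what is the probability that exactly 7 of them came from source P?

Given the total, each event is independently from source P with probability p = λ_P/(λ_P+λ_Q) = 2.3/3.9 ≈ 0.5897.
So K ~ Binomial(8, 2.3/3.9): P(K = 7) = C(8,7) · (2.3/3.9)^7 · (1.6/3.9)^1 ≈ 0.0814.

0.0814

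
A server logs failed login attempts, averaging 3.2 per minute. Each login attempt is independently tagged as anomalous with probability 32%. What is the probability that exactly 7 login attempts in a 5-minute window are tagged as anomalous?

0.1094

Thinning: the login attempts that are tagged as anomalous themselves form a Poisson process with rate 0.32 × 3.2 = 1.024 per minute.
Over the interval, μ = 1.024 × 5 = 5.12 (a 5-minute window = 5 minutes).
P(N = 7) = e^(−5.12) · 5.12^7/7! ≈ 0.1094.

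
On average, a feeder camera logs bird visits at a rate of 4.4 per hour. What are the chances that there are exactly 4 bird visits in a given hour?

0.1917

With mean μ = 4.4 per hour,
P(N = 4) = e^(−μ) μ^4/4! = e^(−4.4) · 4.4^4/24 ≈ 0.1917.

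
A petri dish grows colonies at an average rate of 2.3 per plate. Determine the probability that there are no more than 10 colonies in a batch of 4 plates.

0.6820

Over the interval, μ = 2.3 × 4 = 9.2 (a batch of 4 plates = 4 plates).
P(N ≤ 10) = Σ_{j=0}^{10} e^(−μ) μ^j/j! ≈ 0.6820.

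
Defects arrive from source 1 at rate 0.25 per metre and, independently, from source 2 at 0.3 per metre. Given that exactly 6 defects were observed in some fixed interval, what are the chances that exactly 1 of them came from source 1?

Given the total, each event is independently from source 1 with probability p = λ_1/(λ_1+λ_2) = 0.25/0.55 ≈ 0.4545.
So K ~ Binomial(6, 0.25/0.55): P(K = 1) = C(6,1) · (0.25/0.55)^1 · (0.3/0.55)^5 ≈ 0.1317.

0.1317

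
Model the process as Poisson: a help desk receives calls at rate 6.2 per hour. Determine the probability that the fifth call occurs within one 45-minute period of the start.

Over the interval, μ = 6.2 × 0.75 = 4.65 (a 45-minute period = 0.75 hours).
The fifth arrival falls in the interval iff at least 5 events occur there: P(S_5 ≤ t) = P(N ≥ 5) = 1 − P(N ≤ 4) ≈ 0.4961.

0.4961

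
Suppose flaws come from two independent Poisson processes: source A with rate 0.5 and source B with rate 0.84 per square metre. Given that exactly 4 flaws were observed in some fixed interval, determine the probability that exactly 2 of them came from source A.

Given the total, each event is independently from source A with probability p = λ_A/(λ_A+λ_B) = 0.5/1.34 ≈ 0.3731.
So K ~ Binomial(4, 0.5/1.34): P(K = 2) = C(4,2) · (0.5/1.34)^2 · (0.84/1.34)^2 ≈ 0.3283.

0.3283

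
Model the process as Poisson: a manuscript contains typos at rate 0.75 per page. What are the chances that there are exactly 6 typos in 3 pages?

0.0190

Over the interval, μ = 0.75 × 3 = 2.25 (3 pages).
P(N = 6) = e^(−μ) μ^6/6! = e^(−2.25) · 2.25^6/720 ≈ 0.0190.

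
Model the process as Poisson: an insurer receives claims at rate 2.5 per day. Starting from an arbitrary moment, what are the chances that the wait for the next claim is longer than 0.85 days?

0.1194

The wait for the next event is exponential with rate λ = 2.5 per day.
P(T > 0.85) = e^(−λt) = e^(−2.5 × 0.85) = e^(−2.125) ≈ 0.1194.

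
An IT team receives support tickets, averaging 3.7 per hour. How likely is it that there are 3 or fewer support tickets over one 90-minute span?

0.1961

Over the interval, μ = 3.7 × 1.5 = 5.55 (a 90-minute span = 1.5 hours).
P(N ≤ 3) = Σ_{j=0}^{3} e^(−μ) μ^j/j! ≈ 0.1961.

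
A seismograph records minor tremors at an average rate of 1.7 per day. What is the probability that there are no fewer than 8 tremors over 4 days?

0.3715

Over the interval, μ = 1.7 × 4 = 6.8 (4 days).
P(N ≥ 8) = 1 − P(N ≤ 7) = 1 − Σ_{j=0}^{7} e^(−μ) μ^j/j! ≈ 0.3715.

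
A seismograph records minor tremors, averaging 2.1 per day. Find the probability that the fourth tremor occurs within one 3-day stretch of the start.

Over the interval, μ = 2.1 × 3 = 6.3 (a 3-day stretch = 3 days).
The fourth arrival falls in the interval iff at least 4 events occur there: P(S_4 ≤ t) = P(N ≥ 4) = 1 − P(N ≤ 3) ≈ 0.8736.

0.8736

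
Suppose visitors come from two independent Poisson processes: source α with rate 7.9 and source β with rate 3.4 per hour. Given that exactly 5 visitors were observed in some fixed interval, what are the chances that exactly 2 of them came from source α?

0.1331

Given the total, each event is independently from source α with probability p = λ_α/(λ_α+λ_β) = 7.9/11.3 ≈ 0.6991.
So K ~ Binomial(5, 7.9/11.3): P(K = 2) = C(5,2) · (7.9/11.3)^2 · (3.4/11.3)^3 ≈ 0.1331.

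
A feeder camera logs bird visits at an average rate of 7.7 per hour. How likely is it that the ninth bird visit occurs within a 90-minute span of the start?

0.8132

Over the interval, μ = 7.7 × 1.5 = 11.55 (a 90-minute span = 1.5 hours).
The ninth arrival falls in the interval iff at least 9 events occur there: P(S_9 ≤ t) = P(N ≥ 9) = 1 − P(N ≤ 8) ≈ 0.8132.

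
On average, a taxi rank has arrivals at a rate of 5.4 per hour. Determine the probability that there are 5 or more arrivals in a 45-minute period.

Over the interval, μ = 5.4 × 0.75 = 4.05 (a 45-minute period = 0.75 hours).
P(N ≥ 5) = 1 − P(N ≤ 4) = 1 − Σ_{j=0}^{4} e^(−μ) μ^j/j! ≈ 0.3809.

0.3809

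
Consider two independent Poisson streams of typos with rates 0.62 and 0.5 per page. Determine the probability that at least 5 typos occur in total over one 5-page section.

0.6578

Independent Poisson processes superpose: combined rate λ = 0.62 + 0.5 = 1.12 per page.
Over the interval, μ = 1.12 × 5 = 5.6 (a 5-page section = 5 pages).
P(N ≥ 5) = 1 − P(N ≤ 4) ≈ 0.6578.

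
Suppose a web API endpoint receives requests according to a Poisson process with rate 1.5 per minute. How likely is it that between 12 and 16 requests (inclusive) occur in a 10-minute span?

Over the interval, μ = 1.5 × 10 = 15 (a 10-minute span = 10 minutes).
P(12 ≤ N ≤ 16) = Σ_{j=12}^{16} e^(−15) · 15^j/j! ≈ 0.4794.

0.4794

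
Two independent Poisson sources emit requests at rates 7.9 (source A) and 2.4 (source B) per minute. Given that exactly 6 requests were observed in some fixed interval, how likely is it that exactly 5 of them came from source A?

0.3711

Given the total, each event is independently from source A with probability p = λ_A/(λ_A+λ_B) = 7.9/10.3 ≈ 0.7670.
So K ~ Binomial(6, 7.9/10.3): P(K = 5) = C(6,5) · (7.9/10.3)^5 · (2.4/10.3)^1 ≈ 0.3711.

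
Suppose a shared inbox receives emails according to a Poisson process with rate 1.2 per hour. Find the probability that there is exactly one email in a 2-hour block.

0.2177

Over the interval, μ = 1.2 × 2 = 2.4 (a 2-hour block = 2 hours).
P(N = 1) = e^(−μ) μ^1/1! = e^(−2.4) · 2.4^1/1 ≈ 0.2177.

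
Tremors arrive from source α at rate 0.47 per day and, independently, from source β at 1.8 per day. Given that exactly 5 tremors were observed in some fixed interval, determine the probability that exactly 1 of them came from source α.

Given the total, each event is independently from source α with probability p = λ_α/(λ_α+λ_β) = 0.47/2.27 ≈ 0.2070.
So K ~ Binomial(5, 0.47/2.27): P(K = 1) = C(5,1) · (0.47/2.27)^1 · (1.8/2.27)^4 ≈ 0.4093.

0.4093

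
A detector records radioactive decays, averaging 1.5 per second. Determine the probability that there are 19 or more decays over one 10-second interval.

Over the interval, μ = 1.5 × 10 = 15 (a 10-second interval = 10 seconds).
P(N ≥ 19) = 1 − P(N ≤ 18) = 1 − Σ_{j=0}^{18} e^(−μ) μ^j/j! ≈ 0.1805.

0.1805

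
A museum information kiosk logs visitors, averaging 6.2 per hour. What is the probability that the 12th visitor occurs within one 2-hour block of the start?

0.5833

Over the interval, μ = 6.2 × 2 = 12.4 (a 2-hour block = 2 hours).
The 12th arrival falls in the interval iff at least 12 events occur there: P(S_12 ≤ t) = P(N ≥ 12) = 1 − P(N ≤ 11) ≈ 0.5833.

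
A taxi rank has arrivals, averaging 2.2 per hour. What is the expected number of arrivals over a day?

52.8

E[N] = λt = 2.2 × 24 = 52.8 (a day = 24 hours).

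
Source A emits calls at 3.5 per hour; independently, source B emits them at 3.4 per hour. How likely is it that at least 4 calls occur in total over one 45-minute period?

0.7587

Independent Poisson processes superpose: combined rate λ = 3.5 + 3.4 = 6.9 per hour.
Over the interval, μ = 6.9 × 0.75 = 5.175 (a 45-minute period = 0.75 hours).
P(N ≥ 4) = 1 − P(N ≤ 3) ≈ 0.7587.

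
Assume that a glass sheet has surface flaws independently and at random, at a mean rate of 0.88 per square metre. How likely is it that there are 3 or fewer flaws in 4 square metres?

0.5323

Over the interval, μ = 0.88 × 4 = 3.52 (4 square metres).
P(N ≤ 3) = Σ_{j=0}^{3} e^(−μ) μ^j/j! ≈ 0.5323.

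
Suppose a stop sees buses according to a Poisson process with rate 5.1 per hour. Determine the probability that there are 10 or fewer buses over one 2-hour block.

0.5580

Over the interval, μ = 5.1 × 2 = 10.2 (a 2-hour block = 2 hours).
P(N ≤ 10) = Σ_{j=0}^{10} e^(−μ) μ^j/j! ≈ 0.5580.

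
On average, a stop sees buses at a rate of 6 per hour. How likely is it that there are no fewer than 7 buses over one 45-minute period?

0.1689

Over the interval, μ = 6 × 0.75 = 4.5 (a 45-minute period = 0.75 hours).
P(N ≥ 7) = 1 − P(N ≤ 6) = 1 − Σ_{j=0}^{6} e^(−μ) μ^j/j! ≈ 0.1689.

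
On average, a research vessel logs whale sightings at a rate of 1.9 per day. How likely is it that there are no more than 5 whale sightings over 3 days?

0.4950

Over the interval, μ = 1.9 × 3 = 5.7 (3 days).
P(N ≤ 5) = Σ_{j=0}^{5} e^(−μ) μ^j/j! ≈ 0.4950.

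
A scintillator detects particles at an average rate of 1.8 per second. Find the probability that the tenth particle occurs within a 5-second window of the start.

0.4126

Over the interval, μ = 1.8 × 5 = 9 (a 5-second window = 5 seconds).
The tenth arrival falls in the interval iff at least 10 events occur there: P(S_10 ≤ t) = P(N ≥ 10) = 1 − P(N ≤ 9) ≈ 0.4126.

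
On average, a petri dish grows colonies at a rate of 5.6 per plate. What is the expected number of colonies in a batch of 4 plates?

22.4

E[N] = λt = 5.6 × 4 = 22.4 (a batch of 4 plates = 4 plates).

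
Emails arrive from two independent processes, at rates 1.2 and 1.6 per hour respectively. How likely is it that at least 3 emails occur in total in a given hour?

0.5305

Independent Poisson processes superpose: combined rate λ = 1.2 + 1.6 = 2.8 per hour.
So μ = 2.8.
P(N ≥ 3) = 1 − P(N ≤ 2) ≈ 0.5305.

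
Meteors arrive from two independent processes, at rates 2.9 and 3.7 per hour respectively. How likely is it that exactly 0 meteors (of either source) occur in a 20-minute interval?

0.1108

Independent Poisson processes superpose: combined rate λ = 2.9 + 3.7 = 6.6 per hour.
Over the interval, μ = 6.6 × 1/3 = 2.2 (a 20-minute interval = 1/3 hours).
P(N = 0) = e^(−2.2) · 2.2^0/0! ≈ 0.1108.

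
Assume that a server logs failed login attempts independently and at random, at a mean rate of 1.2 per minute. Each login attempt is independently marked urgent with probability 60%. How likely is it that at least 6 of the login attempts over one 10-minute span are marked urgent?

Thinning: the login attempts that are marked urgent themselves form a Poisson process with rate 0.6 × 1.2 = 0.72 per minute.
Over the interval, μ = 0.72 × 10 = 7.2 (a 10-minute span = 10 minutes).
P(N ≥ 6) = 1 − P(N ≤ 5) ≈ 0.7241.

0.7241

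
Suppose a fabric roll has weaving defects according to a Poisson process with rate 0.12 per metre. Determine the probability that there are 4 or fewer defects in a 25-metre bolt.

Over the interval, μ = 0.12 × 25 = 3 (a 25-metre bolt = 25 metres).
P(N ≤ 4) = Σ_{j=0}^{4} e^(−μ) μ^j/j! ≈ 0.8153.

0.8153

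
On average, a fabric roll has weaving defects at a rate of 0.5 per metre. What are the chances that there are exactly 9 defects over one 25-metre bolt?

Over the interval, μ = 0.5 × 25 = 12.5 (a 25-metre bolt = 25 metres).
P(N = 9) = e^(−μ) μ^9/9! = e^(−12.5) · 12.5^9/362880 ≈ 0.0765.

0.0765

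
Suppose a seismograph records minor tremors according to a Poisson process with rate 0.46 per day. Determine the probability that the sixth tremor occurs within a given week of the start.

Over the interval, μ = 0.46 × 7 = 3.22 (a week = 7 days).
The sixth arrival falls in the interval iff at least 6 events occur there: P(S_6 ≤ t) = P(N ≥ 6) = 1 − P(N ≤ 5) ≈ 0.1077.

0.1077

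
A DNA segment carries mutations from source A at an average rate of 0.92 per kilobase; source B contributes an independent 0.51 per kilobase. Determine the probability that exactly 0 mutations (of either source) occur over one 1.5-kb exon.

Independent Poisson processes superpose: combined rate λ = 0.92 + 0.51 = 1.43 per kilobase.
Over the interval, μ = 1.43 × 1.5 = 2.145 (a 1.5-kb exon = 1.5 kilobases).
P(N = 0) = e^(−2.145) · 2.145^0/0! ≈ 0.1171.

0.1171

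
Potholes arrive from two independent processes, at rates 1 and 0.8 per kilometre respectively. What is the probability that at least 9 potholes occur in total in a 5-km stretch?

0.5443

Independent Poisson processes superpose: combined rate λ = 1 + 0.8 = 1.8 per kilometre.
Over the interval, μ = 1.8 × 5 = 9 (a 5-km stretch = 5 kilometres).
P(N ≥ 9) = 1 − P(N ≤ 8) ≈ 0.5443.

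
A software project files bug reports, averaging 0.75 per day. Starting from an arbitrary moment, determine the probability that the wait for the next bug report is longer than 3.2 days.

The wait for the next event is exponential with rate λ = 0.75 per day.
P(T > 3.2) = e^(−λt) = e^(−0.75 × 3.2) = e^(−2.4) ≈ 0.0907.

0.0907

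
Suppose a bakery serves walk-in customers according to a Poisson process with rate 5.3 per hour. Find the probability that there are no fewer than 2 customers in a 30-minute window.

Over the interval, μ = 5.3 × 0.5 = 2.65 (a 30-minute window = 0.5 hours).
P(N ≥ 2) = 1 − P(N ≤ 1) = 1 − Σ_{j=0}^{1} e^(−μ) μ^j/j! ≈ 0.7421.

0.7421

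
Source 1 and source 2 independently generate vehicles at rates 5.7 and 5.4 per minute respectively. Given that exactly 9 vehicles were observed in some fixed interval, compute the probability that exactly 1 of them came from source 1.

Given the total, each event is independently from source 1 with probability p = λ_1/(λ_1+λ_2) = 5.7/11.1 ≈ 0.5135.
So K ~ Binomial(9, 5.7/11.1): P(K = 1) = C(9,1) · (5.7/11.1)^1 · (5.4/11.1)^8 ≈ 0.0145.

0.0145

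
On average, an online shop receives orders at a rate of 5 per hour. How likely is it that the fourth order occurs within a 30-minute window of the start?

0.2424

Over the interval, μ = 5 × 0.5 = 2.5 (a 30-minute window = 0.5 hours).
The fourth arrival falls in the interval iff at least 4 events occur there: P(S_4 ≤ t) = P(N ≥ 4) = 1 − P(N ≤ 3) ≈ 0.2424.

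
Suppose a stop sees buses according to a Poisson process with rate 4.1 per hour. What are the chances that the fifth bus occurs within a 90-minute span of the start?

Over the interval, μ = 4.1 × 1.5 = 6.15 (a 90-minute span = 1.5 hours).
The fifth arrival falls in the interval iff at least 5 events occur there: P(S_5 ≤ t) = P(N ≥ 5) = 1 − P(N ≤ 4) ≈ 0.7345.

0.7345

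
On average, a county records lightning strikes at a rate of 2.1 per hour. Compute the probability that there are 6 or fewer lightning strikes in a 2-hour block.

Over the interval, μ = 2.1 × 2 = 4.2 (a 2-hour block = 2 hours).
P(N ≤ 6) = Σ_{j=0}^{6} e^(−μ) μ^j/j! ≈ 0.8675.

0.8675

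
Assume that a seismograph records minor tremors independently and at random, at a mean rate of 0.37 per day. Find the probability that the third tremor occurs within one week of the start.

Over the interval, μ = 0.37 × 7 = 2.59 (a week = 7 days).
The third arrival falls in the interval iff at least 3 events occur there: P(S_3 ≤ t) = P(N ≥ 3) = 1 − P(N ≤ 2) ≈ 0.4791.

0.4791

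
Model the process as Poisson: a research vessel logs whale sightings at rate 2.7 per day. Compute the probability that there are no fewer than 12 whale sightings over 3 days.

Over the interval, μ = 2.7 × 3 = 8.1 (3 days).
P(N ≥ 12) = 1 − P(N ≤ 11) = 1 − Σ_{j=0}^{11} e^(−μ) μ^j/j! ≈ 0.1193.

0.1193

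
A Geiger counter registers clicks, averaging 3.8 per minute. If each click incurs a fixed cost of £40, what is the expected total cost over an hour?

E[N] = 3.8 × 60 = 228 (an hour = 60 minutes); E[cost] = 228 × £40 = £9120.

£9120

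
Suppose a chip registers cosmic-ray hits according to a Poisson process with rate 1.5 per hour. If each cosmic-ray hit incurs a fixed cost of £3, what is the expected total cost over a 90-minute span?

E[N] = 1.5 × 1.5 = 2.25 (a 90-minute span = 1.5 hours); E[cost] = 2.25 × £3 = £6.75.

£6.75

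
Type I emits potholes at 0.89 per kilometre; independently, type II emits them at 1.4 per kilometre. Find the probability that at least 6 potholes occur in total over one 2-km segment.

0.3108

Independent Poisson processes superpose: combined rate λ = 0.89 + 1.4 = 2.29 per kilometre.
Over the interval, μ = 2.29 × 2 = 4.58 (a 2-km segment = 2 kilometres).
P(N ≥ 6) = 1 − P(N ≤ 5) ≈ 0.3108.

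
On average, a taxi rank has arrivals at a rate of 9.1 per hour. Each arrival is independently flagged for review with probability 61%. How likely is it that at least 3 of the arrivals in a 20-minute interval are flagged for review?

0.2829

Thinning: the arrivals that are flagged for review themselves form a Poisson process with rate 0.61 × 9.1 = 5.551 per hour.
Over the interval, μ = 5.551 × 1/3 ≈ 1.85033 (a 20-minute interval = 1/3 hours).
P(N ≥ 3) = 1 − P(N ≤ 2) ≈ 0.2829.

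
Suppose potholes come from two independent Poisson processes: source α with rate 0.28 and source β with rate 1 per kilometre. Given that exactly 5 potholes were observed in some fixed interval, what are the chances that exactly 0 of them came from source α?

Given the total, each event is independently from source α with probability p = λ_α/(λ_α+λ_β) = 0.28/1.28 ≈ 0.2188.
So K ~ Binomial(5, 0.28/1.28): P(K = 0) = C(5,0) · (0.28/1.28)^0 · (1/1.28)^5 ≈ 0.2910.

0.2910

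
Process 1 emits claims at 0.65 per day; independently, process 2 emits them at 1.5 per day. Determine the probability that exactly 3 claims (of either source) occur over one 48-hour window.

0.1798

Independent Poisson processes superpose: combined rate λ = 0.65 + 1.5 = 2.15 per day.
Over the interval, μ = 2.15 × 2 = 4.3 (a 48-hour window = 2 days).
P(N = 3) = e^(−4.3) · 4.3^3/3! ≈ 0.1798.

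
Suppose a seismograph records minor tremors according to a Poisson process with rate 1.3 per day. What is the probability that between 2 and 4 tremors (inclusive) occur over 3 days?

Over the interval, μ = 1.3 × 3 = 3.9 (3 days).
P(2 ≤ N ≤ 4) = Σ_{j=2}^{4} e^(−3.9) · 3.9^j/j! ≈ 0.5492.

0.5492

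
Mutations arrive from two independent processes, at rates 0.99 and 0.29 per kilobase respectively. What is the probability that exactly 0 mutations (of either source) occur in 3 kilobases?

Independent Poisson processes superpose: combined rate λ = 0.99 + 0.29 = 1.28 per kilobase.
Over the interval, μ = 1.28 × 3 = 3.84 (3 kilobases).
P(N = 0) = e^(−3.84) · 3.84^0/0! ≈ 0.0215.

0.0215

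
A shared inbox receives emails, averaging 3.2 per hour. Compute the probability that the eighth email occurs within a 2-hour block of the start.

Over the interval, μ = 3.2 × 2 = 6.4 (a 2-hour block = 2 hours).
The eighth arrival falls in the interval iff at least 8 events occur there: P(S_8 ≤ t) = P(N ≥ 8) = 1 − P(N ≤ 7) ≈ 0.3127.

0.3127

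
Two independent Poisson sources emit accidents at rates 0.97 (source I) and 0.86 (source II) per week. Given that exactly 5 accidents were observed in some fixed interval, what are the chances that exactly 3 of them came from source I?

0.3289

Given the total, each event is independently from source I with probability p = λ_I/(λ_I+λ_II) = 0.97/1.83 ≈ 0.5301.
So K ~ Binomial(5, 0.97/1.83): P(K = 3) = C(5,3) · (0.97/1.83)^3 · (0.86/1.83)^2 ≈ 0.3289.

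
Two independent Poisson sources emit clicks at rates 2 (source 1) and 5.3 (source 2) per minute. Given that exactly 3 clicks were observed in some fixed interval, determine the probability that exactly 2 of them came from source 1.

Given the total, each event is independently from source 1 with probability p = λ_1/(λ_1+λ_2) = 2/7.3 ≈ 0.2740.
So K ~ Binomial(3, 2/7.3): P(K = 2) = C(3,2) · (2/7.3)^2 · (5.3/7.3)^1 ≈ 0.1635.

0.1635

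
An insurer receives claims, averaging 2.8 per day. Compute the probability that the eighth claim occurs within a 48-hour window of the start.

0.2030

Over the interval, μ = 2.8 × 2 = 5.6 (a 48-hour window = 2 days).
The eighth arrival falls in the interval iff at least 8 events occur there: P(S_8 ≤ t) = P(N ≥ 8) = 1 − P(N ≤ 7) ≈ 0.2030.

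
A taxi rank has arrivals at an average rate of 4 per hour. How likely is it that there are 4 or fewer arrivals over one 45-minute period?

0.8153

Over the interval, μ = 4 × 0.75 = 3 (a 45-minute period = 0.75 hours).
P(N ≤ 4) = Σ_{j=0}^{4} e^(−μ) μ^j/j! ≈ 0.8153.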